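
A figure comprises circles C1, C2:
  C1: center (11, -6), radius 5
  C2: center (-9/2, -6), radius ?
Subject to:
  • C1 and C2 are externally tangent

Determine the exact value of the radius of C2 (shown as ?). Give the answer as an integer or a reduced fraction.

1. [ext C1·C2]  r_C2² + 10r_C2 − 861/4 = 0  ⇒  r_C2 = 21/2 (r>0 drops 1)

21/2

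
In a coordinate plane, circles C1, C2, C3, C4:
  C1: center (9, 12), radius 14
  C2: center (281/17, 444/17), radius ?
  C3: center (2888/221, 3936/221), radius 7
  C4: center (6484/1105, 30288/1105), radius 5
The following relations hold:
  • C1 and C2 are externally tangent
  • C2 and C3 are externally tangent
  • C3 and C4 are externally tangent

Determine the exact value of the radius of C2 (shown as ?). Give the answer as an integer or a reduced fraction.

2

1. [ext C1·C2]  r_C2² + 28r_C2 − 60 = 0  ⇒  r_C2 = 2 (r>0 drops 1)
2. [ext C2·C3]  r_C2² + 14r_C2 − 32 = 0  ⇒  r_C2 = 2 (r>0 drops 1)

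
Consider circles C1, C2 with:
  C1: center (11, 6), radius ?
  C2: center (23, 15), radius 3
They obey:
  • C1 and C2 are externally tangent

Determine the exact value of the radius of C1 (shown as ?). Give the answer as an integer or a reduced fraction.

12

1. [ext C1·C2]  r_C1² + 6r_C1 − 216 = 0  ⇒  r_C1 = 12 (r>0 drops 1)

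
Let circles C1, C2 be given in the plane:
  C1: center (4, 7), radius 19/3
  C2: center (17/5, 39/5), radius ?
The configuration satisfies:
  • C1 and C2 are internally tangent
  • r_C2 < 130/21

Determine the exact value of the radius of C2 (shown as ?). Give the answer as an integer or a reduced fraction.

1. [int C1,C2]  r_C2² − (38/3)r_C2 + 352/9 = 0  ⇒  r_C2 = 16/3 or 22/3
2. given r_C2 < 130/21: keep 16/3

16/3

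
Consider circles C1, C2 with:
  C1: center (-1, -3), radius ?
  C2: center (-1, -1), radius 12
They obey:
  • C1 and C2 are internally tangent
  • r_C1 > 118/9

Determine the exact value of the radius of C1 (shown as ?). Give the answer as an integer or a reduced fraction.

14

1. [int C1,C2]  r_C1² − 24r_C1 + 140 = 0  ⇒  r_C1 = 10 or 14
2. given r_C1 > 118/9: keep 14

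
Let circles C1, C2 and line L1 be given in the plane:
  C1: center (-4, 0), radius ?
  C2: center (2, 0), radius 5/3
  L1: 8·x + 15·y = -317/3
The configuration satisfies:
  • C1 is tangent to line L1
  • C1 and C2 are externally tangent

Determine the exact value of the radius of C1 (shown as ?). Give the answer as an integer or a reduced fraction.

13/3

1. [C1‖L1]  r_C1² − 169/9 = 0  ⇒  r_C1 = 13/3 (r>0 drops 1)
2. [ext C1·C2]  r_C1² + (10/3)r_C1 − 299/9 = 0  ⇒  r_C1 = 13/3 (r>0 drops 1)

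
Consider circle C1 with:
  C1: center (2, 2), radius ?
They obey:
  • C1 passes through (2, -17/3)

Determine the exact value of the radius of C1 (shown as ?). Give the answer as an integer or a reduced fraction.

23/3

1. [C1∋P]  r_C1² − 529/9 = 0  ⇒  r_C1 = 23/3 (r>0 drops 1)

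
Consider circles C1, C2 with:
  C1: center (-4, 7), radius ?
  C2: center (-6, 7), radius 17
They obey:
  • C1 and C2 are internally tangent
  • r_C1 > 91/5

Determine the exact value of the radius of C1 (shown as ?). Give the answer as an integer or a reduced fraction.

19

1. [int C1,C2]  r_C1² − 34r_C1 + 285 = 0  ⇒  r_C1 = 15 or 19
2. given r_C1 > 91/5: keep 19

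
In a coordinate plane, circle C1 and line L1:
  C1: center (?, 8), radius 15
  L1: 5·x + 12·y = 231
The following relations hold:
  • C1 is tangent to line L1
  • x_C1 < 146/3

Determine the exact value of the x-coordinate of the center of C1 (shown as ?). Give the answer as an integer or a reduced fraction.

-12

1. [C1‖L1]  x_C1² − 54x_C1 − 792 = 0  ⇒  x_C1 = -12 or 66
2. given x_C1 < 146/3: keep -12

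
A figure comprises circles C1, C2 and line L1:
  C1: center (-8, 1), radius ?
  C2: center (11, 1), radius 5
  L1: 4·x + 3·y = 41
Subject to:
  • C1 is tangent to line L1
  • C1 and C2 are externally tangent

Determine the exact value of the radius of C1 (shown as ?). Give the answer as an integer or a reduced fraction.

1. [C1‖L1]  r_C1² − 196 = 0  ⇒  r_C1 = 14 (r>0 drops 1)
2. [ext C1·C2]  r_C1² + 10r_C1 − 336 = 0  ⇒  r_C1 = 14 (r>0 drops 1)

14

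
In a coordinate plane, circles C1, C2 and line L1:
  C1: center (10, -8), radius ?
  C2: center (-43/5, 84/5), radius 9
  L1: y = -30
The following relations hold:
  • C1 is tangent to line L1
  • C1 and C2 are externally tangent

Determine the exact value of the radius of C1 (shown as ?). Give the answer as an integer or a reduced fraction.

22

1. [C1‖L1]  r_C1² − 484 = 0  ⇒  r_C1 = 22 (r>0 drops 1)
2. [ext C1·C2]  r_C1² + 18r_C1 − 880 = 0  ⇒  r_C1 = 22 (r>0 drops 1)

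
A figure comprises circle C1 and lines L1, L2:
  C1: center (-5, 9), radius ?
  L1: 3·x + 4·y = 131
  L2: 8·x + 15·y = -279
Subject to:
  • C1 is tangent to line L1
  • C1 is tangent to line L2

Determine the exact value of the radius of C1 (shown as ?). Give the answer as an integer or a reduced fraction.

22

1. [C1‖L1]  r_C1² − 484 = 0  ⇒  r_C1 = 22 (r>0 drops 1)
2. [C1‖L2]  r_C1² − 484 = 0  ⇒  r_C1 = 22 (r>0 drops 1)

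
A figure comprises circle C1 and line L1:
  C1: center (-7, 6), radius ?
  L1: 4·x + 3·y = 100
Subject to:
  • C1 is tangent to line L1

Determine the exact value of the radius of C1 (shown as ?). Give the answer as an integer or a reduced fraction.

1. [C1‖L1]  r_C1² − 484 = 0  ⇒  r_C1 = 22 (r>0 drops 1)

22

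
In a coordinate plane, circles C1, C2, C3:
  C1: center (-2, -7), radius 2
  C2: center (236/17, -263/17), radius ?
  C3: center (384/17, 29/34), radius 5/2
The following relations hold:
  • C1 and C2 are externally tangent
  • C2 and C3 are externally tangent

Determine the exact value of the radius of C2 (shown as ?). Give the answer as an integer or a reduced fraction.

1. [ext C1·C2]  r_C2² + 4r_C2 − 320 = 0  ⇒  r_C2 = 16 (r>0 drops 1)
2. [ext C2·C3]  r_C2² + 5r_C2 − 336 = 0  ⇒  r_C2 = 16 (r>0 drops 1)

16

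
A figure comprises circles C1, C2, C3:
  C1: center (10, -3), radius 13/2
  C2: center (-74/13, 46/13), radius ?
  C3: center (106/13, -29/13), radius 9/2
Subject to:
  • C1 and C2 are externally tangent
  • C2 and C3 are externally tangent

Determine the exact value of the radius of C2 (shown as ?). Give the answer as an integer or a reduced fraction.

1. [ext C1·C2]  r_C2² + 13r_C2 − 987/4 = 0  ⇒  r_C2 = 21/2 (r>0 drops 1)
2. [ext C2·C3]  r_C2² + 9r_C2 − 819/4 = 0  ⇒  r_C2 = 21/2 (r>0 drops 1)

21/2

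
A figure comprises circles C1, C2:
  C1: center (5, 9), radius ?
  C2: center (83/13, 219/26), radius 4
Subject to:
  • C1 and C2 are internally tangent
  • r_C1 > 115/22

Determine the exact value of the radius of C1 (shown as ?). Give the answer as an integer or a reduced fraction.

1. [int C1,C2]  r_C1² − 8r_C1 + 55/4 = 0  ⇒  r_C1 = 5/2 or 11/2
2. given r_C1 > 115/22: keep 11/2

11/2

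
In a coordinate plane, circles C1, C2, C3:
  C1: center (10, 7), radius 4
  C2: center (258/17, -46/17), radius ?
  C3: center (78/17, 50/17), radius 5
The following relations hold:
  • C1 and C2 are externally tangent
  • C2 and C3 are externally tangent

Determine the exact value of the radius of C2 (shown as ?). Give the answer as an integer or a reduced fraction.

1. [ext C1·C2]  r_C2² + 8r_C2 − 105 = 0  ⇒  r_C2 = 7 (r>0 drops 1)
2. [ext C2·C3]  r_C2² + 10r_C2 − 119 = 0  ⇒  r_C2 = 7 (r>0 drops 1)

7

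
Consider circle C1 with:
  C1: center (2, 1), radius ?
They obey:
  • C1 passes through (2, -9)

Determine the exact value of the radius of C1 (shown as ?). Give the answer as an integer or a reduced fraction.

1. [C1∋P]  r_C1² − 100 = 0  ⇒  r_C1 = 10 (r>0 drops 1)

10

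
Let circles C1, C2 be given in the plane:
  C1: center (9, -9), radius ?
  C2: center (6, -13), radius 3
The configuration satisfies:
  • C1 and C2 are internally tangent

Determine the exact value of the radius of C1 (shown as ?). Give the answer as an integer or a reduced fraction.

8

1. [int C1,C2]  r_C1² − 6r_C1 − 16 = 0  ⇒  r_C1 = 8 (r>0 drops 1)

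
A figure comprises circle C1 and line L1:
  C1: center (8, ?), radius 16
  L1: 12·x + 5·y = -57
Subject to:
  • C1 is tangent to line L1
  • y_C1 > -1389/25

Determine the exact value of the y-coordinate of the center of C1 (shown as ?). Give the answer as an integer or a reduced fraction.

11

1. [C1‖L1]  y_C1² + (306/5)y_C1 − 3971/5 = 0  ⇒  y_C1 = -361/5 or 11
2. given y_C1 > -1389/25: keep 11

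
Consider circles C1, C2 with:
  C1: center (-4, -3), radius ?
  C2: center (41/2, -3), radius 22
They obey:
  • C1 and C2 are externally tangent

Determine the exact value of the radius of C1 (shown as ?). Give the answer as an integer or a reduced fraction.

5/2

1. [ext C1·C2]  r_C1² + 44r_C1 − 465/4 = 0  ⇒  r_C1 = 5/2 (r>0 drops 1)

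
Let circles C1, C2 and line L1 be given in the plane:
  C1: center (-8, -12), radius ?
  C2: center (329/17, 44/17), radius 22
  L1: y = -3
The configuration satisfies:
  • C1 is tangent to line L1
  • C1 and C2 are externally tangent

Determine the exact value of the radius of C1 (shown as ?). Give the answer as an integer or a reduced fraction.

1. [C1‖L1]  r_C1² − 81 = 0  ⇒  r_C1 = 9 (r>0 drops 1)
2. [ext C1·C2]  r_C1² + 44r_C1 − 477 = 0  ⇒  r_C1 = 9 (r>0 drops 1)

9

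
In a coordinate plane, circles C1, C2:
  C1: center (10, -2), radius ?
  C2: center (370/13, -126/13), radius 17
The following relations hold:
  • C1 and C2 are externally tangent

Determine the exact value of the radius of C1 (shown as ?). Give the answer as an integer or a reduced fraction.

1. [ext C1·C2]  r_C1² + 34r_C1 − 111 = 0  ⇒  r_C1 = 3 (r>0 drops 1)

3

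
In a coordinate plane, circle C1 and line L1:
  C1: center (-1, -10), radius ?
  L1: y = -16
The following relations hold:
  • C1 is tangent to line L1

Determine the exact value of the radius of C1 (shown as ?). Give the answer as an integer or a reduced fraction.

1. [C1‖L1]  r_C1² − 36 = 0  ⇒  r_C1 = 6 (r>0 drops 1)

6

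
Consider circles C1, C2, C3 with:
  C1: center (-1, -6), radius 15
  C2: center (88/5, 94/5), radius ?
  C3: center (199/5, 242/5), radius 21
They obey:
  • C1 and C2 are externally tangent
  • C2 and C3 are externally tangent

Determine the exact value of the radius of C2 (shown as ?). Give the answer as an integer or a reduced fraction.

16

1. [ext C1·C2]  r_C2² + 30r_C2 − 736 = 0  ⇒  r_C2 = 16 (r>0 drops 1)
2. [ext C2·C3]  r_C2² + 42r_C2 − 928 = 0  ⇒  r_C2 = 16 (r>0 drops 1)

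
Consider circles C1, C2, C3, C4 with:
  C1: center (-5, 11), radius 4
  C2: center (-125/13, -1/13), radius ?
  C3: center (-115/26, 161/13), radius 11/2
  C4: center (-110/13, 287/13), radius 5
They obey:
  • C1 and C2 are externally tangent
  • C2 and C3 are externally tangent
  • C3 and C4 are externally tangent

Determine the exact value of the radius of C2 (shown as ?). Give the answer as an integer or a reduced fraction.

8

1. [ext C1·C2]  r_C2² + 8r_C2 − 128 = 0  ⇒  r_C2 = 8 (r>0 drops 1)
2. [ext C2·C3]  r_C2² + 11r_C2 − 152 = 0  ⇒  r_C2 = 8 (r>0 drops 1)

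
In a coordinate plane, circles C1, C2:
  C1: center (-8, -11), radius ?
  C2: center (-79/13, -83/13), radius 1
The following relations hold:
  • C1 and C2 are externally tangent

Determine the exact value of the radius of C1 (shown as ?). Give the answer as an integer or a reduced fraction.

4

1. [ext C1·C2]  r_C1² + 2r_C1 − 24 = 0  ⇒  r_C1 = 4 (r>0 drops 1)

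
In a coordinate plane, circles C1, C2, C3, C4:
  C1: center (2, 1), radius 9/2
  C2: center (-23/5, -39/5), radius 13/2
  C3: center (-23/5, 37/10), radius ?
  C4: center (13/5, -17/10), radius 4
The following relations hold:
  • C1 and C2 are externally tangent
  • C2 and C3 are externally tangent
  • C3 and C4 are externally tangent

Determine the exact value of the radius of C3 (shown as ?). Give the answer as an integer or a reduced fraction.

1. [ext C2·C3]  r_C3² + 13r_C3 − 90 = 0  ⇒  r_C3 = 5 (r>0 drops 1)
2. [ext C3·C4]  r_C3² + 8r_C3 − 65 = 0  ⇒  r_C3 = 5 (r>0 drops 1)

5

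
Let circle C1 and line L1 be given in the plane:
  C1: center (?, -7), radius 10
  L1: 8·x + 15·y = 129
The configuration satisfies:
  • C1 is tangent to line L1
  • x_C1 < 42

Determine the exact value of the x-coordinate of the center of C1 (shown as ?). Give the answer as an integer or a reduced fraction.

1. [C1‖L1]  x_C1² − (117/2)x_C1 + 404 = 0  ⇒  x_C1 = 8 or 101/2
2. given x_C1 < 42: keep 8

8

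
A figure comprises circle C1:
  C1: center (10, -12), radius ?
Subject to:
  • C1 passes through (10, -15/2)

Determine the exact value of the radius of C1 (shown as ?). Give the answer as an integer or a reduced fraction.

1. [C1∋P]  r_C1² − 81/4 = 0  ⇒  r_C1 = 9/2 (r>0 drops 1)

9/2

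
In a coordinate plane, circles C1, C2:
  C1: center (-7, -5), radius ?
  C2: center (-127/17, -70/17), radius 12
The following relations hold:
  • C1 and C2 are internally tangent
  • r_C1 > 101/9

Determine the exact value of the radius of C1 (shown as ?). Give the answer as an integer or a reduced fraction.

1. [int C1,C2]  r_C1² − 24r_C1 + 143 = 0  ⇒  r_C1 = 11 or 13
2. given r_C1 > 101/9: keep 13

13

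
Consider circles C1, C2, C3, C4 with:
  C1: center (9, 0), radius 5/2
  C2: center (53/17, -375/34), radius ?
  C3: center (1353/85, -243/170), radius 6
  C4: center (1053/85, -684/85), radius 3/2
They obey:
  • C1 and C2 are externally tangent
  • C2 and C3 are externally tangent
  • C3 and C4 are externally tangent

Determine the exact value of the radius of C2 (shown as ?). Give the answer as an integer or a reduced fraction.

10

1. [ext C1·C2]  r_C2² + 5r_C2 − 150 = 0  ⇒  r_C2 = 10 (r>0 drops 1)
2. [ext C2·C3]  r_C2² + 12r_C2 − 220 = 0  ⇒  r_C2 = 10 (r>0 drops 1)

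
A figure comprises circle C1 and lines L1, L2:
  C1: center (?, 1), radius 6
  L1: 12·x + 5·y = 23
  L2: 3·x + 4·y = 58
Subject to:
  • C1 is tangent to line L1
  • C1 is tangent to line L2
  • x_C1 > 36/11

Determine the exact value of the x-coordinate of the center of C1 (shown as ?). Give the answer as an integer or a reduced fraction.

1. [C1‖L1]  x_C1² − 3x_C1 − 40 = 0  ⇒  x_C1 = -5 or 8
2. [C1‖L2]  x_C1² − 36x_C1 + 224 = 0  ⇒  x_C1 = 8 or 28

8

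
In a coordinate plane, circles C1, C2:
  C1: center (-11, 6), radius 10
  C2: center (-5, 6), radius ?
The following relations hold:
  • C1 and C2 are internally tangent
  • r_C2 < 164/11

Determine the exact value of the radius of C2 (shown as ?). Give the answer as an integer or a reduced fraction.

4

1. [int C1,C2]  r_C2² − 20r_C2 + 64 = 0  ⇒  r_C2 = 4 or 16
2. given r_C2 < 164/11: keep 4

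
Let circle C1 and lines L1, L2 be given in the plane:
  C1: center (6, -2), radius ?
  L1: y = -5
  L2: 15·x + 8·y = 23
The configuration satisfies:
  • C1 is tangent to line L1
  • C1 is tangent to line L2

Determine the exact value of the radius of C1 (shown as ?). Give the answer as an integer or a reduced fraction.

1. [C1‖L1]  r_C1² − 9 = 0  ⇒  r_C1 = 3 (r>0 drops 1)
2. [C1‖L2]  r_C1² − 9 = 0  ⇒  r_C1 = 3 (r>0 drops 1)

3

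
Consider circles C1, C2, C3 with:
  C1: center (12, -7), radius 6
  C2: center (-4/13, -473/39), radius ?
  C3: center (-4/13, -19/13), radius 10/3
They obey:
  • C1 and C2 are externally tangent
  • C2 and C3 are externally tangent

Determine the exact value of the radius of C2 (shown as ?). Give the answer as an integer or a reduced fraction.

1. [ext C1·C2]  r_C2² + 12r_C2 − 1276/9 = 0  ⇒  r_C2 = 22/3 (r>0 drops 1)
2. [ext C2·C3]  r_C2² + (20/3)r_C2 − 308/3 = 0  ⇒  r_C2 = 22/3 (r>0 drops 1)

22/3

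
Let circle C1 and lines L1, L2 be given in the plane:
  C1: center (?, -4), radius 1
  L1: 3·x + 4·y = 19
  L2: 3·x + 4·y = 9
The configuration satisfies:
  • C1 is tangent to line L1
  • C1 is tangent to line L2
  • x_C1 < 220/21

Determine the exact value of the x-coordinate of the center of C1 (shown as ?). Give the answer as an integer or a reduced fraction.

1. [C1‖L1]  x_C1² − (70/3)x_C1 + 400/3 = 0  ⇒  x_C1 = 10 or 40/3
2. [C1‖L2]  x_C1² − (50/3)x_C1 + 200/3 = 0  ⇒  x_C1 = 20/3 or 10

10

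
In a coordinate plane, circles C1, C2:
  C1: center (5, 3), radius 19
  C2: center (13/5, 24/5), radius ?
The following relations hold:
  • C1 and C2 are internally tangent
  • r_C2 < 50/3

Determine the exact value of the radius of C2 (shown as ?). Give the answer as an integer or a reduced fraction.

16

1. [int C1,C2]  r_C2² − 38r_C2 + 352 = 0  ⇒  r_C2 = 16 or 22
2. given r_C2 < 50/3: keep 16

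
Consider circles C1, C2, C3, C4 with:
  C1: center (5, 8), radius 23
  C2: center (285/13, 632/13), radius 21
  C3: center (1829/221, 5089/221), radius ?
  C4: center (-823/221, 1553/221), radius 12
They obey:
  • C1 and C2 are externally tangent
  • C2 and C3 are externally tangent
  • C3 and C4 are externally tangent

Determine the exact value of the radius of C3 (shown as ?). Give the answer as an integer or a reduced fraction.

8

1. [ext C2·C3]  r_C3² + 42r_C3 − 400 = 0  ⇒  r_C3 = 8 (r>0 drops 1)
2. [ext C3·C4]  r_C3² + 24r_C3 − 256 = 0  ⇒  r_C3 = 8 (r>0 drops 1)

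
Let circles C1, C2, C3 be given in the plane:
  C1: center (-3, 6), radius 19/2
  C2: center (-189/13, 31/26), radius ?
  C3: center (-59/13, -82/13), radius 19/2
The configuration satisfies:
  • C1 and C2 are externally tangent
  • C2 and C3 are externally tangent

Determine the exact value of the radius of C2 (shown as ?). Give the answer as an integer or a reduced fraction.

3

1. [ext C1·C2]  r_C2² + 19r_C2 − 66 = 0  ⇒  r_C2 = 3 (r>0 drops 1)
2. [ext C2·C3]  r_C2² + 19r_C2 − 66 = 0  ⇒  r_C2 = 3 (r>0 drops 1)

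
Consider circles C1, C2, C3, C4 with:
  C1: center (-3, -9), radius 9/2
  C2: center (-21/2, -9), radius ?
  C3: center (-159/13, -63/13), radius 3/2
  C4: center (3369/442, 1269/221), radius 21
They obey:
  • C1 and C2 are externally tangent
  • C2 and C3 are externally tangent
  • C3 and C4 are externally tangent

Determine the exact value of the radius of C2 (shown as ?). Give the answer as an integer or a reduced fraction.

1. [ext C1·C2]  r_C2² + 9r_C2 − 36 = 0  ⇒  r_C2 = 3 (r>0 drops 1)
2. [ext C2·C3]  r_C2² + 3r_C2 − 18 = 0  ⇒  r_C2 = 3 (r>0 drops 1)

3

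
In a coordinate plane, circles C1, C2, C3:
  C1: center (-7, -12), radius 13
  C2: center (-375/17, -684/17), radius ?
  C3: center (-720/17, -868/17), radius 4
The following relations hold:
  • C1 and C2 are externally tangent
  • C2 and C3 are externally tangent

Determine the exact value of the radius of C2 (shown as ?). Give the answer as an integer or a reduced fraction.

1. [ext C1·C2]  r_C2² + 26r_C2 − 855 = 0  ⇒  r_C2 = 19 (r>0 drops 1)
2. [ext C2·C3]  r_C2² + 8r_C2 − 513 = 0  ⇒  r_C2 = 19 (r>0 drops 1)

19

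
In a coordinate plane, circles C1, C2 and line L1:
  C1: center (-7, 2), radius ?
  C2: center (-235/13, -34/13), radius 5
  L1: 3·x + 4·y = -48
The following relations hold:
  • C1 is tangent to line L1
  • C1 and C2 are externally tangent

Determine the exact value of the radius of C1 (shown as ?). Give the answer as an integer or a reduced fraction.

7

1. [C1‖L1]  r_C1² − 49 = 0  ⇒  r_C1 = 7 (r>0 drops 1)
2. [ext C1·C2]  r_C1² + 10r_C1 − 119 = 0  ⇒  r_C1 = 7 (r>0 drops 1)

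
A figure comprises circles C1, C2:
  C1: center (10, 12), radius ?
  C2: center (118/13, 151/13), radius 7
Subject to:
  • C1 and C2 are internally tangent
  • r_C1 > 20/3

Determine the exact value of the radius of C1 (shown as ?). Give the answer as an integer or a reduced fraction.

1. [int C1,C2]  r_C1² − 14r_C1 + 48 = 0  ⇒  r_C1 = 6 or 8
2. given r_C1 > 20/3: keep 8

8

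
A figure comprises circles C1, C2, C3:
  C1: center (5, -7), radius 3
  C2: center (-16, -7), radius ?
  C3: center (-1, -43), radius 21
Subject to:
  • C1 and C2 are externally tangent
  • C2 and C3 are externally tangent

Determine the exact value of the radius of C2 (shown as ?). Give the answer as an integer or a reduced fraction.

1. [ext C1·C2]  r_C2² + 6r_C2 − 432 = 0  ⇒  r_C2 = 18 (r>0 drops 1)
2. [ext C2·C3]  r_C2² + 42r_C2 − 1080 = 0  ⇒  r_C2 = 18 (r>0 drops 1)

18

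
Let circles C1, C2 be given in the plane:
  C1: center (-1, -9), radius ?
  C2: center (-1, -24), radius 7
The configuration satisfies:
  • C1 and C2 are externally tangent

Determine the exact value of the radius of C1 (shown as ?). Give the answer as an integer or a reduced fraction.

1. [ext C1·C2]  r_C1² + 14r_C1 − 176 = 0  ⇒  r_C1 = 8 (r>0 drops 1)

8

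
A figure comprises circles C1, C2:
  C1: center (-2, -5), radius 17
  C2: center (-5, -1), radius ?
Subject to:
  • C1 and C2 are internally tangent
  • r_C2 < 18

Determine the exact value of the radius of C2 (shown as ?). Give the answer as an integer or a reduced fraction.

12

1. [int C1,C2]  r_C2² − 34r_C2 + 264 = 0  ⇒  r_C2 = 12 or 22
2. given r_C2 < 18: keep 12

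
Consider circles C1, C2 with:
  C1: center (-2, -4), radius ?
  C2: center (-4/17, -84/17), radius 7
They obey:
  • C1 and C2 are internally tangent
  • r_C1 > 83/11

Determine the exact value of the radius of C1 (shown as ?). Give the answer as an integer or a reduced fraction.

9

1. [int C1,C2]  r_C1² − 14r_C1 + 45 = 0  ⇒  r_C1 = 5 or 9
2. given r_C1 > 83/11: keep 9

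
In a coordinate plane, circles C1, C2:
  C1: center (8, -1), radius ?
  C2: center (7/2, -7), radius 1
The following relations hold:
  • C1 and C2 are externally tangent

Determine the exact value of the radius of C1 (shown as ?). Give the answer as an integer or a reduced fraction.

13/2

1. [ext C1·C2]  r_C1² + 2r_C1 − 221/4 = 0  ⇒  r_C1 = 13/2 (r>0 drops 1)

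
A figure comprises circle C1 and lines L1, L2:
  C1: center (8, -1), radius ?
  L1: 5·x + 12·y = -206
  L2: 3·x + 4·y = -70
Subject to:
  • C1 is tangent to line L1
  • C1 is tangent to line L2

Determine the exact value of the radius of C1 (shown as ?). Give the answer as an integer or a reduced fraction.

1. [C1‖L1]  r_C1² − 324 = 0  ⇒  r_C1 = 18 (r>0 drops 1)
2. [C1‖L2]  r_C1² − 324 = 0  ⇒  r_C1 = 18 (r>0 drops 1)

18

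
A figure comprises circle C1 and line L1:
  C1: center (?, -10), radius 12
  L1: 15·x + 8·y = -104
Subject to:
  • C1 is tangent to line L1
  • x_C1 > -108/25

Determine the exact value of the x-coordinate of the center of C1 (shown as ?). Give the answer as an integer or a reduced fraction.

12

1. [C1‖L1]  x_C1² + (16/5)x_C1 − 912/5 = 0  ⇒  x_C1 = -76/5 or 12
2. given x_C1 > -108/25: keep 12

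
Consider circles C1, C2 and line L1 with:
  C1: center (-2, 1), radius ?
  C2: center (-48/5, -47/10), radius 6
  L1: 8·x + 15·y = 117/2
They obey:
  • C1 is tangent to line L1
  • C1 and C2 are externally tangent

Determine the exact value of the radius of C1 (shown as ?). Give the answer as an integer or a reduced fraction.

1. [C1‖L1]  r_C1² − 49/4 = 0  ⇒  r_C1 = 7/2 (r>0 drops 1)
2. [ext C1·C2]  r_C1² + 12r_C1 − 217/4 = 0  ⇒  r_C1 = 7/2 (r>0 drops 1)

7/2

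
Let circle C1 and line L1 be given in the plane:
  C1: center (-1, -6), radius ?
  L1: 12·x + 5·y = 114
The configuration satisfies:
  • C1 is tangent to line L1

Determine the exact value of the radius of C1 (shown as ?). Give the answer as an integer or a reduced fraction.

12

1. [C1‖L1]  r_C1² − 144 = 0  ⇒  r_C1 = 12 (r>0 drops 1)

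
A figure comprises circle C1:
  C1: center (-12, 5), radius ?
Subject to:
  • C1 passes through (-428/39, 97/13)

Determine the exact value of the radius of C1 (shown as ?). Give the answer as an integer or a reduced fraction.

1. [C1∋P]  r_C1² − 64/9 = 0  ⇒  r_C1 = 8/3 (r>0 drops 1)

8/3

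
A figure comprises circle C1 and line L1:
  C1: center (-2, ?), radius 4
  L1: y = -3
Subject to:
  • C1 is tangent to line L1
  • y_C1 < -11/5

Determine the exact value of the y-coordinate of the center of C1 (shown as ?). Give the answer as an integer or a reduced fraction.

-7

1. [C1‖L1]  y_C1² + 6y_C1 − 7 = 0  ⇒  y_C1 = -7 or 1
2. given y_C1 < -11/5: keep -7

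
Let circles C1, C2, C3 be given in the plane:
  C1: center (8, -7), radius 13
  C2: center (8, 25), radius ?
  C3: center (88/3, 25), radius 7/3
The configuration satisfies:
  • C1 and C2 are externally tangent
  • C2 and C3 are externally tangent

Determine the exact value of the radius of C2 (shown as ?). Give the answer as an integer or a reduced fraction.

1. [ext C1·C2]  r_C2² + 26r_C2 − 855 = 0  ⇒  r_C2 = 19 (r>0 drops 1)
2. [ext C2·C3]  r_C2² + (14/3)r_C2 − 1349/3 = 0  ⇒  r_C2 = 19 (r>0 drops 1)

19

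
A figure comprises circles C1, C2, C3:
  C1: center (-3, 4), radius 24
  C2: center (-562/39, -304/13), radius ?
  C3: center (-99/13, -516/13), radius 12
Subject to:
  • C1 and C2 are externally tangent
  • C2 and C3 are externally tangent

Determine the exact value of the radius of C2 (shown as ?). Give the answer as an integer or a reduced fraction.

17/3

1. [ext C1·C2]  r_C2² + 48r_C2 − 2737/9 = 0  ⇒  r_C2 = 17/3 (r>0 drops 1)
2. [ext C2·C3]  r_C2² + 24r_C2 − 1513/9 = 0  ⇒  r_C2 = 17/3 (r>0 drops 1)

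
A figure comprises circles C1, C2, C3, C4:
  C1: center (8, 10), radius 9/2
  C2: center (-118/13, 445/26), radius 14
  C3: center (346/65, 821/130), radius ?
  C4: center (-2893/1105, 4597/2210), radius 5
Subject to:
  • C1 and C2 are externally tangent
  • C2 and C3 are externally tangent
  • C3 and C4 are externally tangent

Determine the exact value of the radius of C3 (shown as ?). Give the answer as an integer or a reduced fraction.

1. [ext C2·C3]  r_C3² + 28r_C3 − 128 = 0  ⇒  r_C3 = 4 (r>0 drops 1)
2. [ext C3·C4]  r_C3² + 10r_C3 − 56 = 0  ⇒  r_C3 = 4 (r>0 drops 1)

4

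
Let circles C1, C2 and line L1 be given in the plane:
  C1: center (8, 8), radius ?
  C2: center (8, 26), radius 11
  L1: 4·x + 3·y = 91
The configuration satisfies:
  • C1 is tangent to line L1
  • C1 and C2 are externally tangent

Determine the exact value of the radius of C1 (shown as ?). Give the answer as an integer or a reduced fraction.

7

1. [C1‖L1]  r_C1² − 49 = 0  ⇒  r_C1 = 7 (r>0 drops 1)
2. [ext C1·C2]  r_C1² + 22r_C1 − 203 = 0  ⇒  r_C1 = 7 (r>0 drops 1)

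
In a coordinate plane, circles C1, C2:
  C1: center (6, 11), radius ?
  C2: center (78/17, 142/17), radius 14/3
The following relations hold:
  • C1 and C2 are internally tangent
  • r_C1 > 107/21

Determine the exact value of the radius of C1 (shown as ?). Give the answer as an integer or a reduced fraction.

23/3

1. [int C1,C2]  r_C1² − (28/3)r_C1 + 115/9 = 0  ⇒  r_C1 = 5/3 or 23/3
2. given r_C1 > 107/21: keep 23/3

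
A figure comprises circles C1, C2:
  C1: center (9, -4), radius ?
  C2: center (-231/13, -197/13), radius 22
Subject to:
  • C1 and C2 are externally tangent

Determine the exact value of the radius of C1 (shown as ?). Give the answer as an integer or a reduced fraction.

1. [ext C1·C2]  r_C1² + 44r_C1 − 357 = 0  ⇒  r_C1 = 7 (r>0 drops 1)

7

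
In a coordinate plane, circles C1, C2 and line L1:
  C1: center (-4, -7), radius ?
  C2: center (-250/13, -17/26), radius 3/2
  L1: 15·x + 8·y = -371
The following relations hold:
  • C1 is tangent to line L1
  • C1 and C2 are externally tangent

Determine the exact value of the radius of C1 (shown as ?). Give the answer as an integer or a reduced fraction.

15

1. [C1‖L1]  r_C1² − 225 = 0  ⇒  r_C1 = 15 (r>0 drops 1)
2. [ext C1·C2]  r_C1² + 3r_C1 − 270 = 0  ⇒  r_C1 = 15 (r>0 drops 1)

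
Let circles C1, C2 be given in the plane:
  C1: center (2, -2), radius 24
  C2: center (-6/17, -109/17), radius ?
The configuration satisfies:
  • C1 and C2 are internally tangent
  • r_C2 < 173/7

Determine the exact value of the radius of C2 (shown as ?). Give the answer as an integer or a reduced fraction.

1. [int C1,C2]  r_C2² − 48r_C2 + 551 = 0  ⇒  r_C2 = 19 or 29
2. given r_C2 < 173/7: keep 19

19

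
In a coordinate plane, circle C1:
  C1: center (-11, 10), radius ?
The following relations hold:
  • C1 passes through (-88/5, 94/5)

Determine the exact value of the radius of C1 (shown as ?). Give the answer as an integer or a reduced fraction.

1. [C1∋P]  r_C1² − 121 = 0  ⇒  r_C1 = 11 (r>0 drops 1)

11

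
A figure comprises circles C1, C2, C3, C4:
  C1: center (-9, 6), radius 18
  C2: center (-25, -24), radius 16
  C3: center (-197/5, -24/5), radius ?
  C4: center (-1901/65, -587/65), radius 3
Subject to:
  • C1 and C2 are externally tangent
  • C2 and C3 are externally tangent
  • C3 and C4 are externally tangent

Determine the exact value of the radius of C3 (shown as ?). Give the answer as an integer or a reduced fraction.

8

1. [ext C2·C3]  r_C3² + 32r_C3 − 320 = 0  ⇒  r_C3 = 8 (r>0 drops 1)
2. [ext C3·C4]  r_C3² + 6r_C3 − 112 = 0  ⇒  r_C3 = 8 (r>0 drops 1)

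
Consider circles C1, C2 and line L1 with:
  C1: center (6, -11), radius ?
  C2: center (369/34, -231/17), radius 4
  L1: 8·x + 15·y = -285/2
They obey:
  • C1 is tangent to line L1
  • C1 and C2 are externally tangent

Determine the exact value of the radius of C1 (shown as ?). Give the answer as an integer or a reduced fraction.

3/2

1. [C1‖L1]  r_C1² − 9/4 = 0  ⇒  r_C1 = 3/2 (r>0 drops 1)
2. [ext C1·C2]  r_C1² + 8r_C1 − 57/4 = 0  ⇒  r_C1 = 3/2 (r>0 drops 1)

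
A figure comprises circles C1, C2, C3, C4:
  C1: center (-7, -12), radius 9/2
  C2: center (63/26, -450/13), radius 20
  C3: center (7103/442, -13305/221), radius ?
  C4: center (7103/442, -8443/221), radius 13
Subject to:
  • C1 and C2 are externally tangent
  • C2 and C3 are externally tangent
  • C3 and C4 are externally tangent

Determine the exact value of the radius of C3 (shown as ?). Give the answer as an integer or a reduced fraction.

9

1. [ext C2·C3]  r_C3² + 40r_C3 − 441 = 0  ⇒  r_C3 = 9 (r>0 drops 1)
2. [ext C3·C4]  r_C3² + 26r_C3 − 315 = 0  ⇒  r_C3 = 9 (r>0 drops 1)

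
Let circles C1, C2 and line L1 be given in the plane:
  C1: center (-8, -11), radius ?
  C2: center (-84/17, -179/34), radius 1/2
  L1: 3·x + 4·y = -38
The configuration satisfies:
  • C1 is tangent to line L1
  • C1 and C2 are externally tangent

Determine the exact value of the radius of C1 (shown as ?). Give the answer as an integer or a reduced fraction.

6

1. [C1‖L1]  r_C1² − 36 = 0  ⇒  r_C1 = 6 (r>0 drops 1)
2. [ext C1·C2]  r_C1² + 1r_C1 − 42 = 0  ⇒  r_C1 = 6 (r>0 drops 1)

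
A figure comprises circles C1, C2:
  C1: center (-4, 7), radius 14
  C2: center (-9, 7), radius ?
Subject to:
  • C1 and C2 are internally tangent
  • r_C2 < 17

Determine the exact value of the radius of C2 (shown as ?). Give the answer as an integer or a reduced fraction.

9

1. [int C1,C2]  r_C2² − 28r_C2 + 171 = 0  ⇒  r_C2 = 9 or 19
2. given r_C2 < 17: keep 9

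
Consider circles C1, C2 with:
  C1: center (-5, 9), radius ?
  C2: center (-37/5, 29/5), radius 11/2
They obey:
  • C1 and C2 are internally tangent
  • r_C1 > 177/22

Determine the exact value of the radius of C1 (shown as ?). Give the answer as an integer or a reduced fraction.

19/2

1. [int C1,C2]  r_C1² − 11r_C1 + 57/4 = 0  ⇒  r_C1 = 3/2 or 19/2
2. given r_C1 > 177/22: keep 19/2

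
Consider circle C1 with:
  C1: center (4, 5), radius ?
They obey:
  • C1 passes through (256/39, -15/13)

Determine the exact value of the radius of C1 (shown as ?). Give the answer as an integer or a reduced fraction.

1. [C1∋P]  r_C1² − 400/9 = 0  ⇒  r_C1 = 20/3 (r>0 drops 1)

20/3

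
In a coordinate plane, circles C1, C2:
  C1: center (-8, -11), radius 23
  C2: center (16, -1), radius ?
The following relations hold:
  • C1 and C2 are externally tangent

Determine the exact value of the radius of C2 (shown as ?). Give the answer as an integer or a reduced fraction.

1. [ext C1·C2]  r_C2² + 46r_C2 − 147 = 0  ⇒  r_C2 = 3 (r>0 drops 1)

3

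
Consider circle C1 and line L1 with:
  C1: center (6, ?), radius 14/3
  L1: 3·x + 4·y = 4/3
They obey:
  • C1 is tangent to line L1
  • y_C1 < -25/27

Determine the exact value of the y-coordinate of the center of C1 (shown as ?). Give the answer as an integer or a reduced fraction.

1. [C1‖L1]  y_C1² + (25/3)y_C1 − 50/3 = 0  ⇒  y_C1 = -10 or 5/3
2. given y_C1 < -25/27: keep -10

-10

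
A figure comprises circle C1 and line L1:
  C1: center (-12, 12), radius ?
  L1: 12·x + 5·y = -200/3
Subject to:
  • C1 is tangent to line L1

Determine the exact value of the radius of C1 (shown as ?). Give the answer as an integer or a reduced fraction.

1. [C1‖L1]  r_C1² − 16/9 = 0  ⇒  r_C1 = 4/3 (r>0 drops 1)

4/3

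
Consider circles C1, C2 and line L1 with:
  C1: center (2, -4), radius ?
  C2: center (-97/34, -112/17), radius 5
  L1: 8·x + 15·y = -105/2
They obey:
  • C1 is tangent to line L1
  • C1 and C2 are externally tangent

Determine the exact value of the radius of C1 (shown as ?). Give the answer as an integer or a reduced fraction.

1. [C1‖L1]  r_C1² − 1/4 = 0  ⇒  r_C1 = 1/2 (r>0 drops 1)
2. [ext C1·C2]  r_C1² + 10r_C1 − 21/4 = 0  ⇒  r_C1 = 1/2 (r>0 drops 1)

1/2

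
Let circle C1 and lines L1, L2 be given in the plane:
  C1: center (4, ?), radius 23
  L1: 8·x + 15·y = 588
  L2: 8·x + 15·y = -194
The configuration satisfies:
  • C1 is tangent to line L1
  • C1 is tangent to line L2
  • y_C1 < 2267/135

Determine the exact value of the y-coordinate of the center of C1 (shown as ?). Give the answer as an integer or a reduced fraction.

1. [C1‖L1]  y_C1² − (1112/15)y_C1 + 10417/15 = 0  ⇒  y_C1 = 11 or 947/15
2. [C1‖L2]  y_C1² + (452/15)y_C1 − 6787/15 = 0  ⇒  y_C1 = -617/15 or 11

11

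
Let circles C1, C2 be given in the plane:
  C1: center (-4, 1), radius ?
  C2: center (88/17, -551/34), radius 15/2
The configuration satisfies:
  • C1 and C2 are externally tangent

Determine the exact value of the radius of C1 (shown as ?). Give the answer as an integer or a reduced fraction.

1. [ext C1·C2]  r_C1² + 15r_C1 − 324 = 0  ⇒  r_C1 = 12 (r>0 drops 1)

12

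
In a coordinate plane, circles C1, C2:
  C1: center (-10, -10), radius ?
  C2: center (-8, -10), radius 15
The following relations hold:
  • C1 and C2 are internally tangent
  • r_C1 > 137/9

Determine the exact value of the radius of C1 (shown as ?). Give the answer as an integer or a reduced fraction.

1. [int C1,C2]  r_C1² − 30r_C1 + 221 = 0  ⇒  r_C1 = 13 or 17
2. given r_C1 > 137/9: keep 17

17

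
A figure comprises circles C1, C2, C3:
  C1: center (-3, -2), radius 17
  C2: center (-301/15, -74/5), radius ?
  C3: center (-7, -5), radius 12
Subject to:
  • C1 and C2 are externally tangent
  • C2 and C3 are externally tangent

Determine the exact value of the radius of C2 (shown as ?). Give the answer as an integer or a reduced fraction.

13/3

1. [ext C1·C2]  r_C2² + 34r_C2 − 1495/9 = 0  ⇒  r_C2 = 13/3 (r>0 drops 1)
2. [ext C2·C3]  r_C2² + 24r_C2 − 1105/9 = 0  ⇒  r_C2 = 13/3 (r>0 drops 1)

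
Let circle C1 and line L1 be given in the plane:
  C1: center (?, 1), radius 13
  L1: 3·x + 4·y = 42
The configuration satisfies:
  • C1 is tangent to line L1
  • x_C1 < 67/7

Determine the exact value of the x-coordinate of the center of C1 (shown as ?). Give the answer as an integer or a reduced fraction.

1. [C1‖L1]  x_C1² − (76/3)x_C1 − 309 = 0  ⇒  x_C1 = -9 or 103/3
2. given x_C1 < 67/7: keep -9

-9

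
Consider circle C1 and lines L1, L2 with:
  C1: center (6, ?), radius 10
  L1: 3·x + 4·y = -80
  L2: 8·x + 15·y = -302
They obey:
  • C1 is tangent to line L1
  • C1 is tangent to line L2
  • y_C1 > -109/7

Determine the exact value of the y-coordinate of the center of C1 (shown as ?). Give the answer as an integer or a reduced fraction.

1. [C1‖L1]  y_C1² + 49y_C1 + 444 = 0  ⇒  y_C1 = -37 or -12
2. [C1‖L2]  y_C1² + (140/3)y_C1 + 416 = 0  ⇒  y_C1 = -104/3 or -12

-12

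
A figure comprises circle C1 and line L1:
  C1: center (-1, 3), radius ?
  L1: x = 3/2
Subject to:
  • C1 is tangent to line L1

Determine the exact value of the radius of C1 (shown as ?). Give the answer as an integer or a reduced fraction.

1. [C1‖L1]  r_C1² − 25/4 = 0  ⇒  r_C1 = 5/2 (r>0 drops 1)

5/2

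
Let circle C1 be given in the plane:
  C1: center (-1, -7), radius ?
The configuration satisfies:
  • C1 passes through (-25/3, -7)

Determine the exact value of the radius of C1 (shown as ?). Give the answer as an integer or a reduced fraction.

22/3

1. [C1∋P]  r_C1² − 484/9 = 0  ⇒  r_C1 = 22/3 (r>0 drops 1)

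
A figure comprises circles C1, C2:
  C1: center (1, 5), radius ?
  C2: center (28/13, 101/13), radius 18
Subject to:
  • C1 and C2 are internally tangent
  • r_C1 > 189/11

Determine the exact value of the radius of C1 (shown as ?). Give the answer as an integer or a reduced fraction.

1. [int C1,C2]  r_C1² − 36r_C1 + 315 = 0  ⇒  r_C1 = 15 or 21
2. given r_C1 > 189/11: keep 21

21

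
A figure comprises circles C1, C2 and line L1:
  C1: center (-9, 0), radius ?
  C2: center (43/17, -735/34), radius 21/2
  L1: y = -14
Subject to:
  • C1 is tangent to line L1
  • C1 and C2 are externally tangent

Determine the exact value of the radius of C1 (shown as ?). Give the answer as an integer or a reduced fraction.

1. [C1‖L1]  r_C1² − 196 = 0  ⇒  r_C1 = 14 (r>0 drops 1)
2. [ext C1·C2]  r_C1² + 21r_C1 − 490 = 0  ⇒  r_C1 = 14 (r>0 drops 1)

14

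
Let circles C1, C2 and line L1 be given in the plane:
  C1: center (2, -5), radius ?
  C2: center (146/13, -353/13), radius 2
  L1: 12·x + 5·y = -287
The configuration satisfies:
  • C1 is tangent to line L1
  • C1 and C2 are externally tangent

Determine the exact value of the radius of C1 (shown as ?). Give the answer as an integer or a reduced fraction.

22

1. [C1‖L1]  r_C1² − 484 = 0  ⇒  r_C1 = 22 (r>0 drops 1)
2. [ext C1·C2]  r_C1² + 4r_C1 − 572 = 0  ⇒  r_C1 = 22 (r>0 drops 1)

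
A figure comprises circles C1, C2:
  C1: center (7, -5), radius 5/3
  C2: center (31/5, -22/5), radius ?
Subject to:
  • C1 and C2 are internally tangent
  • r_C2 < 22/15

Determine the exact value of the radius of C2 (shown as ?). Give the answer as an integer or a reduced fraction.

1. [int C1,C2]  r_C2² − (10/3)r_C2 + 16/9 = 0  ⇒  r_C2 = 2/3 or 8/3
2. given r_C2 < 22/15: keep 2/3

2/3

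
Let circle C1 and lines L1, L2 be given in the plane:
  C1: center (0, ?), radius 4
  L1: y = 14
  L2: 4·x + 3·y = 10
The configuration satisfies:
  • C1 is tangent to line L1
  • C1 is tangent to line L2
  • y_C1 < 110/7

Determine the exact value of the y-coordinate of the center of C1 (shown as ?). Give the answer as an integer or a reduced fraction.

1. [C1‖L1]  y_C1² − 28y_C1 + 180 = 0  ⇒  y_C1 = 10 or 18
2. [C1‖L2]  y_C1² − (20/3)y_C1 − 100/3 = 0  ⇒  y_C1 = -10/3 or 10

10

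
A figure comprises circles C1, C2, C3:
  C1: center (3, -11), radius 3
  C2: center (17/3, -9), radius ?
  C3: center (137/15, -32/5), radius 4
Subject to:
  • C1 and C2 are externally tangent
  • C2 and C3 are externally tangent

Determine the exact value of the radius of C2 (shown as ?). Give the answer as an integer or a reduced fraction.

1/3

1. [ext C1·C2]  r_C2² + 6r_C2 − 19/9 = 0  ⇒  r_C2 = 1/3 (r>0 drops 1)
2. [ext C2·C3]  r_C2² + 8r_C2 − 25/9 = 0  ⇒  r_C2 = 1/3 (r>0 drops 1)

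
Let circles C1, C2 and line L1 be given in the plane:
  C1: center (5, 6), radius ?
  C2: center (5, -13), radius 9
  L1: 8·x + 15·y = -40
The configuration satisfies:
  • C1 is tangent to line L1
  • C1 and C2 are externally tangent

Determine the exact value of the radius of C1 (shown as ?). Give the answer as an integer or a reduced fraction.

1. [C1‖L1]  r_C1² − 100 = 0  ⇒  r_C1 = 10 (r>0 drops 1)
2. [ext C1·C2]  r_C1² + 18r_C1 − 280 = 0  ⇒  r_C1 = 10 (r>0 drops 1)

10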